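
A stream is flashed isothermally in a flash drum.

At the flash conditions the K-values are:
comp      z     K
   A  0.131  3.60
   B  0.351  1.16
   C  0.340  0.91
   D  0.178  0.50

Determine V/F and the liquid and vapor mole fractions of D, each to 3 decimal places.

V/F = 0.708, x_D = 0.275, y_D = 0.138

Material balance + equilibrium reduce to Σ zᵢ(Kᵢ−1)/(1+V/F(Kᵢ−1)) = 0.
Feasibility: ΣzᵢKᵢ = 1.277, Σzᵢ/Kᵢ = 1.069 — both > 1, two phases present.
Newton iteration, V/F⁰ = 0.5:
  V/F = 0.500: g = 0.0494, g' = -0.257 → V/F = 0.692
  V/F = 0.692: g = 0.0035, g' = -0.227 → V/F = 0.707
  V/F = 0.707: g = 0.0000, g' = -0.227 → V/F = 0.708
Converged at V/F = 0.708.
Compositions from xᵢ = zᵢ/(1+V/F(Kᵢ−1)), yᵢ = Kᵢxᵢ:
  A: x = 0.046, y = 0.166
  B: x = 0.315, y = 0.366
  C: x = 0.363, y = 0.330
  D: x = 0.275, y = 0.138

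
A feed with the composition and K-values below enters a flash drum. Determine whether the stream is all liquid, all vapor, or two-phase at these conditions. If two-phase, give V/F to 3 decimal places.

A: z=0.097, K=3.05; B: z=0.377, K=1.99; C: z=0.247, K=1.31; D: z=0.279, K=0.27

ΣzᵢKᵢ = 1.445; Σzᵢ/Kᵢ = 1.443.
Both exceed 1, so a two-phase solution exists.
Rachford–Rice: g(ψ) = Σ zᵢ(Kᵢ−1)/(1+ψ(Kᵢ−1)) = 0.
Newton iteration, ψ⁰ = 0.59:
  ψ = 0.590: g = 0.0326, g' = -0.706 → ψ = 0.636
  ψ = 0.636: g = -0.0010, g' = -0.751 → ψ = 0.635
Converged at ψ = 0.635.

two-phase, V/F = 0.635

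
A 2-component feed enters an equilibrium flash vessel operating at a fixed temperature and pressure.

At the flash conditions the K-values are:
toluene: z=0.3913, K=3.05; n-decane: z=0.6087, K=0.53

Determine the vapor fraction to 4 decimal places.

Material balance + equilibrium reduce to Σ zᵢ(Kᵢ−1)/(1+ψ(Kᵢ−1)) = 0.
g(0) = ΣzᵢKᵢ − 1 = 0.5161 and g(1) = 1 − Σzᵢ/Kᵢ = -0.2768, so a root lies in (0, 1).
Binary case is linear: z₁(K₁−1)(1+ψ(K₂−1)) + z₂(K₂−1)(1+ψ(K₁−1)) = 0
⇒ ψ = [z₁(K₁−1)+z₂(K₂−1)] / [−(K₁−1)(K₂−1)] = 0.51608/0.96350 = 0.5356

ψ = 0.5356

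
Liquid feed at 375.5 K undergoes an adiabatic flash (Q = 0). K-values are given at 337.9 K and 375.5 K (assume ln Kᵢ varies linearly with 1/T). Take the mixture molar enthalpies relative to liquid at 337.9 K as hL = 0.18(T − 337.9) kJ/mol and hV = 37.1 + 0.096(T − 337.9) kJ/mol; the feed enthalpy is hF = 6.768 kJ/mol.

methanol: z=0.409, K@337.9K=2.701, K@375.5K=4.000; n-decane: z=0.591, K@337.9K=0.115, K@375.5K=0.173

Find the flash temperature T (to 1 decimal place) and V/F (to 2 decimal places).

Adiabatic flash: solve Rachford–Rice at each trial T, then check hF = ψ·hV(T) + (1−ψ)·hL(T).
  T = 337.9 K: K = (2.701, 0.115), RR gives ψ = 0.115, H_out = 4.256 kJ/mol
  T = 375.5 K: K = (4.000, 0.173), RR gives ψ = 0.298, H_out = 16.868 kJ/mol
  T = 356.7 K: K = (3.321, 0.143), RR gives ψ = 0.222, H_out = 11.284 kJ/mol
  T = 347.3 K: K = (3.003, 0.128), RR gives ψ = 0.174, H_out = 8.020 kJ/mol
  T = 342.6 K: K = (2.850, 0.122), RR gives ψ = 0.146, H_out = 6.213 kJ/mol
  T = 345.0 K: K = (2.928, 0.125), RR gives ψ = 0.161, H_out = 7.153 kJ/mol
Linear interpolation between T = 342.6 (H_out = 6.213) and T = 345.0 (H_out = 7.153) on hF = 6.768 gives T ≈ 344.0 K, at which ψ = 0.15.

T = 344.0 K, V/F = 0.15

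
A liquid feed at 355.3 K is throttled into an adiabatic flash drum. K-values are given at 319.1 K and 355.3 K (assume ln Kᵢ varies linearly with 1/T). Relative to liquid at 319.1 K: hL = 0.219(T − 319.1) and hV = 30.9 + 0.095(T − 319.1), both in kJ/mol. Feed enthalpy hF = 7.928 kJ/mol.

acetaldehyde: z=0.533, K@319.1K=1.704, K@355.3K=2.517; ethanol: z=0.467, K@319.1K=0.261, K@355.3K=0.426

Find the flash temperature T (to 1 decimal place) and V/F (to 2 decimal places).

Adiabatic flash: solve Rachford–Rice at each trial T, then check hF = ψ·hV(T) + (1−ψ)·hL(T).
  T = 319.1 K: K = (1.704, 0.261), RR gives ψ = 0.058, H_out = 1.789 kJ/mol
  T = 355.3 K: K = (2.517, 0.426), RR gives ψ = 0.621, H_out = 24.322 kJ/mol
  T = 337.2 K: K = (2.093, 0.338), RR gives ψ = 0.378, H_out = 14.785 kJ/mol
  T = 328.1 K: K = (1.893, 0.298), RR gives ψ = 0.236, H_out = 8.997 kJ/mol
  T = 323.6 K: K = (1.797, 0.279), RR gives ψ = 0.153, H_out = 5.643 kJ/mol
  T = 325.9 K: K = (1.846, 0.289), RR gives ψ = 0.197, H_out = 7.410 kJ/mol
Linear interpolation between T = 325.9 (H_out = 7.410) and T = 328.1 (H_out = 8.997) on hF = 7.928 gives T ≈ 326.6 K, at which ψ = 0.21.

T = 326.6 K, V/F = 0.21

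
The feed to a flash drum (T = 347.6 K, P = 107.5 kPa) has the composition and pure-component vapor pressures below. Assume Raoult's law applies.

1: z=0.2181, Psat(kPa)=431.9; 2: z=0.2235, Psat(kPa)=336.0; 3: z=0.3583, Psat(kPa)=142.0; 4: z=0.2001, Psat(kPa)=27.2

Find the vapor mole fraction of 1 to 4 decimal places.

y_1 = 0.2399

Raoult's law: Kᵢ = Pᵢˢᵃᵗ/P = Pᵢˢᵃᵗ/107.5.
  K_1 = 431.9/107.5 = 4.017674, K_2 = 336.0/107.5 = 3.125581, K_3 = 142.0/107.5 = 1.320930, K_4 = 27.2/107.5 = 0.253023
Let ψ = V/F and solve Σ zᵢ(Kᵢ−1)/(1+ψ(Kᵢ−1)) = 0.
Check two-phase: ΣzᵢKᵢ = 2.0987 > 1 and Σzᵢ/Kᵢ = 1.1879 > 1, so g(0) = 1.0987 > 0 and g(1) = -0.1879 < 0.
Newton–Raphson from ψ = 0.46:
  ψ = 0.4600: g = 0.38828, g' = -0.8936 → ψ = 0.8945
  ψ = 0.8945: g = -0.01949, g' = -1.3015 → ψ = 0.8796
  ψ = 0.8796: g = -0.00045, g' = -1.2429 → ψ = 0.8792
Converged at ψ = 0.8792.
Compositions from xᵢ = zᵢ/(1+ψ(Kᵢ−1)), yᵢ = Kᵢxᵢ:
  1: x = 0.0597, y = 0.2399
  2: x = 0.0779, y = 0.2435
  3: x = 0.2795, y = 0.3691
  4: x = 0.5829, y = 0.1475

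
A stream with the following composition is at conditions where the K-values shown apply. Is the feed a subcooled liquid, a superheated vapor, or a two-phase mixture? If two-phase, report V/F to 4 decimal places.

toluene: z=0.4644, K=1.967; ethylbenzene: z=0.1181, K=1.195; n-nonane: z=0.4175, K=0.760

ΣzᵢKᵢ = 1.3719; Σzᵢ/Kᵢ = 0.8843.
Since Σzᵢ/Kᵢ < 1 the mixture is above its dew point — single vapor phase.

superheated vapor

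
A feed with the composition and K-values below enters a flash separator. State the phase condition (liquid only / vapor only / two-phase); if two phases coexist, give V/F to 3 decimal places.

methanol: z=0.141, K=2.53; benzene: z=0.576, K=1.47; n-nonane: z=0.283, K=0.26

two-phase, V/F = 0.515

ΣzᵢKᵢ = 1.277; Σzᵢ/Kᵢ = 1.536.
Both exceed 1, so a two-phase solution exists.
Rachford–Rice: g(ψ) = Σ zᵢ(Kᵢ−1)/(1+ψ(Kᵢ−1)) = 0.
Newton–Raphson from ψ = 0.66:
  ψ = 0.660: g = -0.0954, g' = -0.748 → ψ = 0.532
  ψ = 0.532: g = -0.0102, g' = -0.604 → ψ = 0.516
  ψ = 0.516: g = -0.0001, g' = -0.591 → ψ = 0.515
Converged at ψ = 0.515.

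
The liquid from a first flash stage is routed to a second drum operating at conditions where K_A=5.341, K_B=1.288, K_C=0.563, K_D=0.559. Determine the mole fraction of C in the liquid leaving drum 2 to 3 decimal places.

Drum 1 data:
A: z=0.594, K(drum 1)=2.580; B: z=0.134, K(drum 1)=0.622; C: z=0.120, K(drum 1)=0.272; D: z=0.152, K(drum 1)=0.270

x_C (drum 2) = 0.344

Drum 1:
Newton iteration, ψ₁⁰ = 0.5:
  ψ₁ = 0.500: g = 0.1498, g' = -0.850 → ψ₁ = 0.676
  ψ₁ = 0.676: g = -0.0055, g' = -0.944 → ψ₁ = 0.670
Converged at ψ₁ = 0.670.
Drum-1 compositions:
  A: x = 0.288, y = 0.744
  B: x = 0.179, y = 0.112
  C: x = 0.234, y = 0.064
  D: x = 0.298, y = 0.080
Drum-2 feed = drum-1 liquid: z₂ = (0.2885, 0.1795, 0.2344, 0.2977).
Drum 2:
Rachford–Rice: g(ψ₂) = Σ zᵢ(Kᵢ−1)/(1+ψ₂(Kᵢ−1)) = 0.
g(0) = ΣzᵢKᵢ − 1 = 1.070 and g(1) = 1 − Σzᵢ/Kᵢ = -0.142, so a root lies in (0, 1).
Newton–Raphson from ψ₂ = 0.5:
  ψ₂ = 0.500: g = 0.1407, g' = -0.721 → ψ₂ = 0.695
  ψ₂ = 0.695: g = 0.0183, g' = -0.560 → ψ₂ = 0.728
Converged at ψ₂ = 0.728.
  A: x = 0.069, y = 0.370
  B: x = 0.148, y = 0.191
  C: x = 0.344, y = 0.194
  D: x = 0.439, y = 0.245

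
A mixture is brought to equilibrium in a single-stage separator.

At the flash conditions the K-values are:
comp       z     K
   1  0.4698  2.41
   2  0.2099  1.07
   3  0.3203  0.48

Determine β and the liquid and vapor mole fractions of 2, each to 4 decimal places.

β = 0.8849, x_2 = 0.1977, y_2 = 0.2115

Newton–Raphson from β = 0.5:
  β = 0.5000: g = 0.17764, g' = -0.4804 → β = 0.8698
  β = 0.8698: g = 0.00730, g' = -0.4780 → β = 0.8850
  β = 0.8850: g = -0.00004, g' = -0.4830 → β = 0.8849
Converged at β = 0.8849.
Compositions from xᵢ = zᵢ/(1+β(Kᵢ−1)), yᵢ = Kᵢxᵢ:
  1: x = 0.2090, y = 0.5037
  2: x = 0.1977, y = 0.2115
  3: x = 0.5933, y = 0.2848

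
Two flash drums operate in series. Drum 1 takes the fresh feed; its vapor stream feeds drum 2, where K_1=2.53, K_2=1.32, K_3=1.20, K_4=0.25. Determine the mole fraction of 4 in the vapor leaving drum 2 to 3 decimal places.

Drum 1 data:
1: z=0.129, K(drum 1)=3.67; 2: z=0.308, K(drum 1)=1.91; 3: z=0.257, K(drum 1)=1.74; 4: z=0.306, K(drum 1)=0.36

y_4 (drum 2) = 0.092

Drum 1:
Iterate (Newton) starting at ψ₁ = 0.5:
  ψ₁ = 0.500: g = 0.1910, g' = -0.635 → ψ₁ = 0.801
  ψ₁ = 0.801: g = -0.0103, g' = -0.761 → ψ₁ = 0.787
Converged at ψ₁ = 0.787.
Drum-1 compositions:
  1: x = 0.042, y = 0.153
  2: x = 0.179, y = 0.343
  3: x = 0.162, y = 0.283
  4: x = 0.617, y = 0.222
Drum-2 feed = drum-1 vapor: z₂ = (0.1527, 0.3428, 0.2826, 0.2219).
Drum 2:
Rachford–Rice: g(ψ₂) = Σ zᵢ(Kᵢ−1)/(1+ψ₂(Kᵢ−1)) = 0.
g(0) = ΣzᵢKᵢ − 1 = 0.233 and g(1) = 1 − Σzᵢ/Kᵢ = -0.443, so a root lies in (0, 1).
Iterate (Newton) starting at ψ₂ = 0.5:
  ψ₂ = 0.500: g = 0.0119, g' = -0.470 → ψ₂ = 0.525
Converged at ψ₂ = 0.525.
  1: x = 0.085, y = 0.214
  2: x = 0.293, y = 0.387
  3: x = 0.256, y = 0.307
  4: x = 0.366, y = 0.092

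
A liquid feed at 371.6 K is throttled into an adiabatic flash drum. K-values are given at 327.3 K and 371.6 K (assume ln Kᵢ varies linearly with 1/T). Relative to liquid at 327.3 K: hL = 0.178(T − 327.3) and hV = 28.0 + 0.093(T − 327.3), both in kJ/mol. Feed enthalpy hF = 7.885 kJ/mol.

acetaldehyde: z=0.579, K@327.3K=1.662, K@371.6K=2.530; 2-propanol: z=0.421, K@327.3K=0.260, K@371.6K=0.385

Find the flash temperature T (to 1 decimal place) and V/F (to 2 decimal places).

T = 333.0 K, V/F = 0.25

Adiabatic flash: solve Rachford–Rice at each trial T, then check hF = ψ·hV(T) + (1−ψ)·hL(T).
  T = 327.3 K: K = (1.662, 0.260), RR gives ψ = 0.146, H_out = 4.101 kJ/mol
  T = 371.6 K: K = (2.530, 0.385), RR gives ψ = 0.666, H_out = 24.033 kJ/mol
  T = 349.5 K: K = (2.079, 0.320), RR gives ψ = 0.462, H_out = 16.014 kJ/mol
  T = 338.4 K: K = (1.866, 0.290), RR gives ψ = 0.329, H_out = 10.872 kJ/mol
  T = 332.9 K: K = (1.764, 0.275), RR gives ψ = 0.247, H_out = 7.796 kJ/mol
  T = 335.6 K: K = (1.813, 0.282), RR gives ψ = 0.289, H_out = 9.362 kJ/mol
  T = 334.2 K: K = (1.787, 0.278), RR gives ψ = 0.268, H_out = 8.565 kJ/mol
  T = 333.5 K: K = (1.775, 0.276), RR gives ψ = 0.257, H_out = 8.154 kJ/mol
Linear interpolation between T = 332.9 (H_out = 7.796) and T = 333.5 (H_out = 8.154) on hF = 7.885 gives T ≈ 333.0 K, at which ψ = 0.25.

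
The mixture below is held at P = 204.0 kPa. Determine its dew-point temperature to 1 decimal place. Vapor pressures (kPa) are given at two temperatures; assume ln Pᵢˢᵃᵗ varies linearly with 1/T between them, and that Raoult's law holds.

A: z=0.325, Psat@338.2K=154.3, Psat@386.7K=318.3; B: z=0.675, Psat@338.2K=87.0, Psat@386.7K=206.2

T = 378.1 K

Dew-point temperature: Σzᵢ·P/Pᵢˢᵃᵗ(T) = 1. Interpolate ln Pᵢˢᵃᵗ = aᵢ + bᵢ/T.
  T = 338.2 K: ΣzᵢP/Pᵢˢᵃᵗ = 2.0124
  T = 386.7 K: ΣzᵢP/Pᵢˢᵃᵗ = 0.8761
  T = 362.4 K: ΣzᵢP/Pᵢˢᵃᵗ = 1.2919
  T = 374.5 K: ΣzᵢP/Pᵢˢᵃᵗ = 1.0580
  T = 380.6 K: ΣzᵢP/Pᵢˢᵃᵗ = 0.9613
  T = 377.6 K: ΣzᵢP/Pᵢˢᵃᵗ = 1.0073
  T = 379.1 K: ΣzᵢP/Pᵢˢᵃᵗ = 0.9839
Interpolating between 377.6 K and 379.1 K gives T ≈ 378.1 K.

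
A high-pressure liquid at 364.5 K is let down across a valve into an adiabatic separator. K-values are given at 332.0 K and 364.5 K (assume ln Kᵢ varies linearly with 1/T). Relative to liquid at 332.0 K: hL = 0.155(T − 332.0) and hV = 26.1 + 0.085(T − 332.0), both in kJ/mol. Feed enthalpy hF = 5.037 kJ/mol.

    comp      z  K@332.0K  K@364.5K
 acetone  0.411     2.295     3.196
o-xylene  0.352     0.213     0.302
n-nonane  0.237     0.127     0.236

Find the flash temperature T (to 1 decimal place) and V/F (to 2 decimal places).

Adiabatic flash: solve Rachford–Rice at each trial T, then check hF = ψ·hV(T) + (1−ψ)·hL(T).
  T = 332.0 K: K = (2.295, 0.213, 0.127), RR gives ψ = 0.045, H_out = 1.184 kJ/mol
  T = 364.5 K: K = (3.196, 0.302, 0.236), RR gives ψ = 0.299, H_out = 12.154 kJ/mol
  T = 348.2 K: K = (2.728, 0.256, 0.175), RR gives ψ = 0.188, H_out = 7.207 kJ/mol
  T = 340.1 K: K = (2.507, 0.234, 0.150), RR gives ψ = 0.123, H_out = 4.392 kJ/mol
  T = 344.1 K: K = (2.615, 0.244, 0.162), RR gives ψ = 0.156, H_out = 5.822 kJ/mol
  T = 342.1 K: K = (2.561, 0.239, 0.156), RR gives ψ = 0.140, H_out = 5.118 kJ/mol
Linear interpolation between T = 340.1 (H_out = 4.392) and T = 342.1 (H_out = 5.118) on hF = 5.037 gives T ≈ 341.9 K, at which ψ = 0.14.

T = 341.9 K, V/F = 0.14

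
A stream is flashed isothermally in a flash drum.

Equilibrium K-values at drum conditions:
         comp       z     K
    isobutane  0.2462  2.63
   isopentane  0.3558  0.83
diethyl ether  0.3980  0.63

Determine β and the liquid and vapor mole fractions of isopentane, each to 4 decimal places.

β = 0.4160, x_isopentane = 0.3829, y_isopentane = 0.3178

Let β = V/F and solve Σ zᵢ(Kᵢ−1)/(1+β(Kᵢ−1)) = 0.
Feasibility: ΣzᵢKᵢ = 1.1936, Σzᵢ/Kᵢ = 1.1540 — both > 1, two phases present.
Newton–Raphson from β = 0.5:
  β = 0.5000: g = -0.02569, g' = -0.2929 → β = 0.4123
  β = 0.4123: g = 0.00120, g' = -0.3217 → β = 0.4160
Converged at β = 0.4160.
Compositions from xᵢ = zᵢ/(1+β(Kᵢ−1)), yᵢ = Kᵢxᵢ:
  isobutane: x = 0.1467, y = 0.3859
  isopentane: x = 0.3829, y = 0.3178
  diethyl ether: x = 0.4704, y = 0.2964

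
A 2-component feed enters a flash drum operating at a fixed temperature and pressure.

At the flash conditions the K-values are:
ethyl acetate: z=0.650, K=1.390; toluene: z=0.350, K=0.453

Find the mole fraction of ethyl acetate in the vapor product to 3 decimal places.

Newton iteration, ψ⁰ = 0.46:
  ψ = 0.460: g = -0.0409, g' = -0.258 → ψ = 0.302
  ψ = 0.302: g = -0.0025, g' = -0.229 → ψ = 0.291
Converged at ψ = 0.291.
Compositions from xᵢ = zᵢ/(1+ψ(Kᵢ−1)), yᵢ = Kᵢxᵢ:
  ethyl acetate: x = 0.584, y = 0.811
  toluene: x = 0.416, y = 0.189

y_ethyl acetate = 0.811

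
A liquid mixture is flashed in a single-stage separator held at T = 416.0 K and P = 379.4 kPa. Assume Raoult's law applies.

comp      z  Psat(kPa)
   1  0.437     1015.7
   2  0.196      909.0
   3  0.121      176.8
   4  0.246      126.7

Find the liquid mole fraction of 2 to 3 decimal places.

x_2 = 0.094

Raoult's law: Kᵢ = Pᵢˢᵃᵗ/P = Pᵢˢᵃᵗ/379.4.
  K_1 = 1015.7/379.4 = 2.67712, K_2 = 909.0/379.4 = 2.39589, K_3 = 176.8/379.4 = 0.46600, K_4 = 126.7/379.4 = 0.33395
Rachford–Rice: g(V/F) = Σ zᵢ(Kᵢ−1)/(1+V/F(Kᵢ−1)) = 0.
Check two-phase: ΣzᵢKᵢ = 1.778 > 1 and Σzᵢ/Kᵢ = 1.241 > 1, so g(0) = 0.778 > 0 and g(1) = -0.241 < 0.
Newton–Raphson from V/F = 0.5:
  V/F = 0.500: g = 0.2260, g' = -0.806 → V/F = 0.780
  V/F = 0.780: g = -0.0037, g' = -0.893 → V/F = 0.776
Converged at V/F = 0.776.
Compositions from xᵢ = zᵢ/(1+V/F(Kᵢ−1)), yᵢ = Kᵢxᵢ:
  1: x = 0.190, y = 0.508
  2: x = 0.094, y = 0.225
  3: x = 0.207, y = 0.096
  4: x = 0.509, y = 0.170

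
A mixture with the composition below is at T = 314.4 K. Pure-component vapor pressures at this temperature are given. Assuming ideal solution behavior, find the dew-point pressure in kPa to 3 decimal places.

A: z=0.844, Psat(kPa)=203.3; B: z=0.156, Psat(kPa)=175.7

At the dew point ψ → 1, so Σzᵢ/Kᵢ = 1 with Kᵢ = Pᵢˢᵃᵗ/P ⇒ 1/P = Σzᵢ/Pᵢˢᵃᵗ.
1/P = 0.844/203.3 + 0.156/175.7 = 0.005039 ⇒ P = 198.437 kPa

Pdew = 198.437 kPa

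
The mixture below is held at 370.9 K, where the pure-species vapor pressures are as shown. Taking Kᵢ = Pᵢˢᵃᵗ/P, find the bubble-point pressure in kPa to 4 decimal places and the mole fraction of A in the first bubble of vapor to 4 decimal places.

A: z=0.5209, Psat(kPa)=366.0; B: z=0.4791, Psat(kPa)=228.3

Pbub = 300.0279 kPa, y_A = 0.6354

At the bubble point ψ → 0, so ΣzᵢKᵢ = 1 with Kᵢ = Pᵢˢᵃᵗ/P ⇒ P = ΣzᵢPᵢˢᵃᵗ.
P = 0.5209·366.0 + 0.4791·228.3 = 300.0279 kPa
yᵢ = zᵢPᵢˢᵃᵗ/P ⇒ y_A = 0.5209·366.0/300.0279 = 0.6354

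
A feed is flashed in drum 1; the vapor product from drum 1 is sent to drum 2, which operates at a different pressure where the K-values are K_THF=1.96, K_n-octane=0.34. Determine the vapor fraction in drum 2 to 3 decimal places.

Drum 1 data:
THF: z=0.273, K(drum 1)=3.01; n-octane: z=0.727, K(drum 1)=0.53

V/F (drum 2) = 0.417

Drum 1:
Material balance + equilibrium reduce to Σ zᵢ(Kᵢ−1)/(1+ψ₁(Kᵢ−1)) = 0.
g(0) = ΣzᵢKᵢ − 1 = 0.207 and g(1) = 1 − Σzᵢ/Kᵢ = -0.462, so a root lies in (0, 1).
Newton iteration, ψ₁⁰ = 0.5:
  ψ₁ = 0.500: g = -0.1730, g' = -0.549 → ψ₁ = 0.185
  ψ₁ = 0.185: g = 0.0259, g' = -0.779 → ψ₁ = 0.218
  ψ₁ = 0.218: g = 0.0008, g' = -0.733 → ψ₁ = 0.219
Converged at ψ₁ = 0.219.
Drum-1 compositions:
  THF: x = 0.190, y = 0.570
  n-octane: x = 0.810, y = 0.430
Drum-2 feed = drum-1 vapor: z₂ = (0.5704, 0.4296).
Drum 2:
Iterate (Newton) starting at ψ₂ = 0.5:
  ψ₂ = 0.500: g = -0.0531, g' = -0.657 → ψ₂ = 0.419
  ψ₂ = 0.419: g = -0.0014, g' = -0.625 → ψ₂ = 0.417
Converged at ψ₂ = 0.417.
  THF: x = 0.407, y = 0.799
  n-octane: x = 0.593, y = 0.201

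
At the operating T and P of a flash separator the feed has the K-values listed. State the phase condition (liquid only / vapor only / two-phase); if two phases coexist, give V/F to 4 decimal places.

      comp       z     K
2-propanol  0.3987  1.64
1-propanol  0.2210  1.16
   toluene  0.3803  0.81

ΣzᵢKᵢ = 1.2183; Σzᵢ/Kᵢ = 0.9031.
Since Σzᵢ/Kᵢ < 1 the mixture is above its dew point — single vapor phase.

vapor only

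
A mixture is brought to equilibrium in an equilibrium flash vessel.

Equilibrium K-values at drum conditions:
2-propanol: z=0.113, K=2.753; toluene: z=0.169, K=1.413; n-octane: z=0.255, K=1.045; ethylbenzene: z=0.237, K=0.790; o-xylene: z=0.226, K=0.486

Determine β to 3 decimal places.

Material balance + equilibrium reduce to Σ zᵢ(Kᵢ−1)/(1+β(Kᵢ−1)) = 0.
g(0) = ΣzᵢKᵢ − 1 = 0.113 and g(1) = 1 − Σzᵢ/Kᵢ = -0.170, so a root lies in (0, 1).
Newton–Raphson from β = 0.64:
  β = 0.640: g = -0.0709, g' = -0.242 → β = 0.347
  β = 0.347: g = 0.0004, g' = -0.257 → β = 0.349
Converged at β = 0.349.

β = 0.349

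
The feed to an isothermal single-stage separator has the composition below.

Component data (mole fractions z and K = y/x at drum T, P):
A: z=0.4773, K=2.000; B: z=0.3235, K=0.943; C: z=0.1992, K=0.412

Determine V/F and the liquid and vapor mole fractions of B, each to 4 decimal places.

V/F = 0.8606, x_B = 0.3402, y_B = 0.3208

Rachford–Rice: g(V/F) = Σ zᵢ(Kᵢ−1)/(1+V/F(Kᵢ−1)) = 0.
Feasibility: ΣzᵢKᵢ = 1.3417, Σzᵢ/Kᵢ = 1.0652 — both > 1, two phases present.
Newton iteration, V/F⁰ = 0.53:
  V/F = 0.5300: g = 0.12279, g' = -0.3504 → V/F = 0.8805
  V/F = 0.8805: g = -0.00846, g' = -0.4322 → V/F = 0.8609
  V/F = 0.8609: g = -0.00011, g' = -0.4215 → V/F = 0.8606
Converged at V/F = 0.8606.
Compositions from xᵢ = zᵢ/(1+V/F(Kᵢ−1)), yᵢ = Kᵢxᵢ:
  A: x = 0.2565, y = 0.5130
  B: x = 0.3402, y = 0.3208
  C: x = 0.4033, y = 0.1662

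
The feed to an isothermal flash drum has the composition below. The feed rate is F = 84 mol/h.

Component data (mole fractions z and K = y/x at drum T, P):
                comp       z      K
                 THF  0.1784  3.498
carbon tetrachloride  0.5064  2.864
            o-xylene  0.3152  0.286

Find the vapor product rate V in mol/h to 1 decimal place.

V = 67.4 mol/h

Rachford–Rice: g(V/F) = Σ zᵢ(Kᵢ−1)/(1+V/F(Kᵢ−1)) = 0.
Check two-phase: ΣzᵢKᵢ = 2.1645 > 1 and Σzᵢ/Kᵢ = 1.3299 > 1, so g(0) = 1.1645 > 0 and g(1) = -0.3299 < 0.
Iterate (Newton) starting at V/F = 0.5:
  V/F = 0.5000: g = 0.33672, g' = -1.0801 → V/F = 0.8117
  V/F = 0.8117: g = -0.01252, g' = -1.3092 → V/F = 0.8022
  V/F = 0.8022: g = -0.00011, g' = -1.2863 → V/F = 0.8021
Converged at V/F = 0.8021.
Then V = V/F·F = 0.8021·84 = 67.4 mol/h and L = F − V = 16.6 mol/h.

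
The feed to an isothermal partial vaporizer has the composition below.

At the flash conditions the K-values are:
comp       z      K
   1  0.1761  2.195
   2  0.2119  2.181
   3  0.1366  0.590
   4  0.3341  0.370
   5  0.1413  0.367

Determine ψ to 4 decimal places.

Iterate (Newton) starting at ψ = 0.5:
  ψ = 0.5000: g = -0.21951, g' = -0.6555 → ψ = 0.1651
  ψ = 0.1651: g = -0.00971, g' = -0.6446 → ψ = 0.1501
Converged at ψ = 0.1501.

ψ = 0.1501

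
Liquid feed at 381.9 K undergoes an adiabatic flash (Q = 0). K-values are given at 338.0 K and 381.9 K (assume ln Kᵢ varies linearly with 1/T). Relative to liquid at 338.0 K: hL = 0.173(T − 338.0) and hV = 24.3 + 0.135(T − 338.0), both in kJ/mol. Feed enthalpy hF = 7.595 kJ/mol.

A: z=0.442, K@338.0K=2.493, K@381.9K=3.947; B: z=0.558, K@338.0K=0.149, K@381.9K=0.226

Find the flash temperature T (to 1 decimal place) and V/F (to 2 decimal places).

T = 350.0 K, V/F = 0.23

Adiabatic flash: solve Rachford–Rice at each trial T, then check hF = ψ·hV(T) + (1−ψ)·hL(T).
  T = 338.0 K: K = (2.493, 0.149), RR gives ψ = 0.146, H_out = 3.539 kJ/mol
  T = 381.9 K: K = (3.947, 0.226), RR gives ψ = 0.382, H_out = 16.234 kJ/mol
  T = 359.9 K: K = (3.179, 0.186), RR gives ψ = 0.287, H_out = 10.520 kJ/mol
  T = 348.9 K: K = (2.825, 0.167), RR gives ψ = 0.225, H_out = 7.253 kJ/mol
  T = 354.4 K: K = (3.000, 0.176), RR gives ψ = 0.257, H_out = 8.933 kJ/mol
  T = 351.6 K: K = (2.910, 0.171), RR gives ψ = 0.241, H_out = 8.091 kJ/mol
  T = 350.2 K: K = (2.865, 0.169), RR gives ψ = 0.233, H_out = 7.660 kJ/mol
Linear interpolation between T = 348.9 (H_out = 7.253) and T = 350.2 (H_out = 7.660) on hF = 7.595 gives T ≈ 350.0 K, at which ψ = 0.23.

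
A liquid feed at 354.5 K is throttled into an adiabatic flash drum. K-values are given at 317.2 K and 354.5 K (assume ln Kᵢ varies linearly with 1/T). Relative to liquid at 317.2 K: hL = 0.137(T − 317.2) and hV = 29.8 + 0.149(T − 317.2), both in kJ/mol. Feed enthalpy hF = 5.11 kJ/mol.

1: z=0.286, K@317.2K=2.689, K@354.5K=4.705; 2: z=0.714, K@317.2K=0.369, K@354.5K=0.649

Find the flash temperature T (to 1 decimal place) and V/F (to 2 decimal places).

T = 324.5 K, V/F = 0.14

Adiabatic flash: solve Rachford–Rice at each trial T, then check hF = ψ·hV(T) + (1−ψ)·hL(T).
  T = 317.2 K: K = (2.689, 0.369), RR gives ψ = 0.031, H_out = 0.909 kJ/mol
  T = 354.5 K: K = (4.705, 0.649), RR gives ψ = 0.622, H_out = 23.927 kJ/mol
  T = 335.9 K: K = (3.615, 0.497), RR gives ψ = 0.296, H_out = 11.453 kJ/mol
  T = 326.5 K: K = (3.129, 0.430), RR gives ψ = 0.166, H_out = 6.248 kJ/mol
  T = 321.9 K: K = (2.906, 0.399), RR gives ψ = 0.101, H_out = 3.670 kJ/mol
  T = 324.2 K: K = (3.016, 0.414), RR gives ψ = 0.134, H_out = 4.969 kJ/mol
Linear interpolation between T = 324.2 (H_out = 4.969) and T = 326.5 (H_out = 6.248) on hF = 5.11 gives T ≈ 324.5 K, at which ψ = 0.14.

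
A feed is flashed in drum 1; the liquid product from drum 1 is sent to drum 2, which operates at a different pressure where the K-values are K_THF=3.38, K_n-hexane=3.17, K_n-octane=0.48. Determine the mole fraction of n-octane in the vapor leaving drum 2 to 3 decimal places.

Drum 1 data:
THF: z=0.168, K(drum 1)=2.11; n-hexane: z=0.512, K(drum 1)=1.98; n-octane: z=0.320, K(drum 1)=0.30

Drum 1:
Iterate (Newton) starting at ψ₁ = 0.5:
  ψ₁ = 0.500: g = 0.1121, g' = -0.678 → ψ₁ = 0.665
  ψ₁ = 0.665: g = -0.0082, g' = -0.798 → ψ₁ = 0.655
Converged at ψ₁ = 0.655.
Drum-1 compositions:
  THF: x = 0.097, y = 0.205
  n-hexane: x = 0.312, y = 0.617
  n-octane: x = 0.591, y = 0.177
Drum-2 feed = drum-1 liquid: z₂ = (0.0973, 0.3119, 0.5909).
Drum 2:
Rachford–Rice: g(ψ₂) = Σ zᵢ(Kᵢ−1)/(1+ψ₂(Kᵢ−1)) = 0.
g(0) = ΣzᵢKᵢ − 1 = 0.601 and g(1) = 1 − Σzᵢ/Kᵢ = -0.358, so a root lies in (0, 1).
Newton–Raphson from ψ₂ = 0.57:
  ψ₂ = 0.570: g = -0.0359, g' = -0.715 → ψ₂ = 0.520
Converged at ψ₂ = 0.520.
  THF: x = 0.043, y = 0.147
  n-hexane: x = 0.146, y = 0.464
  n-octane: x = 0.810, y = 0.389

y_n-octane (drum 2) = 0.389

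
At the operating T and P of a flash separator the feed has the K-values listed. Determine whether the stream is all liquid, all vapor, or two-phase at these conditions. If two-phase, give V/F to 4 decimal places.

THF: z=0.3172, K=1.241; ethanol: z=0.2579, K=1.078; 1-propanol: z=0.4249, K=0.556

ΣzᵢKᵢ = 0.9079; Σzᵢ/Kᵢ = 1.2590.
Since ΣzᵢKᵢ < 1 the mixture is below its bubble point — single liquid phase.

all liquid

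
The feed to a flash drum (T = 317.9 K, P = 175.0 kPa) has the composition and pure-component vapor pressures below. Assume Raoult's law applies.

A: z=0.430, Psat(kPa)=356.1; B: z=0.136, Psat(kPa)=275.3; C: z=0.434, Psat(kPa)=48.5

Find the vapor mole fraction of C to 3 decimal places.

Raoult's law: Kᵢ = Pᵢˢᵃᵗ/P = Pᵢˢᵃᵗ/175.0.
  K_A = 356.1/175.0 = 2.03486, K_B = 275.3/175.0 = 1.57314, K_C = 48.5/175.0 = 0.27714
Material balance + equilibrium reduce to Σ zᵢ(Kᵢ−1)/(1+ψ(Kᵢ−1)) = 0.
Check two-phase: ΣzᵢKᵢ = 1.209 > 1 and Σzᵢ/Kᵢ = 1.864 > 1, so g(0) = 0.209 > 0 and g(1) = -0.864 < 0.
Newton–Raphson from ψ = 0.61:
  ψ = 0.610: g = -0.2306, g' = -0.923 → ψ = 0.360
  ψ = 0.360: g = -0.0354, g' = -0.690 → ψ = 0.309
  ψ = 0.309: g = -0.0005, g' = -0.673 → ψ = 0.308
Converged at ψ = 0.308.
Compositions from xᵢ = zᵢ/(1+ψ(Kᵢ−1)), yᵢ = Kᵢxᵢ:
  A: x = 0.326, y = 0.663
  B: x = 0.116, y = 0.182
  C: x = 0.558, y = 0.155

y_C = 0.155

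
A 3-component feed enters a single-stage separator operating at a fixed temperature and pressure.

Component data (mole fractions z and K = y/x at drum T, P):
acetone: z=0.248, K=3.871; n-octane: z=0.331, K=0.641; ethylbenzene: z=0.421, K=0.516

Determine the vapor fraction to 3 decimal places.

ψ = 0.314

Newton iteration, ψ⁰ = 0.5:
  ψ = 0.500: g = -0.1213, g' = -0.580 → ψ = 0.291
  ψ = 0.291: g = 0.0183, g' = -0.794 → ψ = 0.314
Converged at ψ = 0.314.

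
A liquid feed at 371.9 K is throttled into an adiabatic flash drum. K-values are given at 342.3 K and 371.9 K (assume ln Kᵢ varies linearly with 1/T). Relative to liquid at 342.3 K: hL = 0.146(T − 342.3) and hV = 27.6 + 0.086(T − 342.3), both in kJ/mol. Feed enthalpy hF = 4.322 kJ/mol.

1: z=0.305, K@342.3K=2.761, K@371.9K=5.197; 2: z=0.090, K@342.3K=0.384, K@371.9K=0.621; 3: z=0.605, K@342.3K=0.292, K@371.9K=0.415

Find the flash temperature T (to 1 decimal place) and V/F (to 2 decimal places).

Adiabatic flash: solve Rachford–Rice at each trial T, then check hF = ψ·hV(T) + (1−ψ)·hL(T).
  T = 342.3 K: K = (2.761, 0.384, 0.292), RR gives ψ = 0.043, H_out = 1.200 kJ/mol
  T = 371.9 K: K = (5.197, 0.621, 0.415), RR gives ψ = 0.379, H_out = 14.099 kJ/mol
  T = 357.1 K: K = (3.838, 0.493, 0.351), RR gives ψ = 0.238, H_out = 8.520 kJ/mol
  T = 349.7 K: K = (3.267, 0.436, 0.321), RR gives ψ = 0.152, H_out = 5.215 kJ/mol
  T = 346.0 K: K = (3.006, 0.410, 0.306), RR gives ψ = 0.102, H_out = 3.323 kJ/mol
  T = 347.9 K: K = (3.138, 0.423, 0.314), RR gives ψ = 0.128, H_out = 4.320 kJ/mol
Linear interpolation between T = 347.9 (H_out = 4.320) and T = 349.7 (H_out = 5.215) on hF = 4.322 gives T ≈ 347.9 K, at which ψ = 0.13.

T = 347.9 K, V/F = 0.13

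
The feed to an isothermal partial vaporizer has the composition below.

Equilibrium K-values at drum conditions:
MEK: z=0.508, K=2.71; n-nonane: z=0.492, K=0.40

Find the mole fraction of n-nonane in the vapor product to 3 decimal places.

y_n-nonane = 0.296

Rachford–Rice: g(β) = Σ zᵢ(Kᵢ−1)/(1+β(Kᵢ−1)) = 0.
Check two-phase: ΣzᵢKᵢ = 1.573 > 1 and Σzᵢ/Kᵢ = 1.417 > 1, so g(0) = 0.573 > 0 and g(1) = -0.417 < 0.
Binary case is linear: z₁(K₁−1)(1+β(K₂−1)) + z₂(K₂−1)(1+β(K₁−1)) = 0
⇒ β = [z₁(K₁−1)+z₂(K₂−1)] / [−(K₁−1)(K₂−1)] = 0.5735/1.0260 = 0.559
Compositions from xᵢ = zᵢ/(1+β(Kᵢ−1)), yᵢ = Kᵢxᵢ:
  MEK: x = 0.260, y = 0.704
  n-nonane: x = 0.740, y = 0.296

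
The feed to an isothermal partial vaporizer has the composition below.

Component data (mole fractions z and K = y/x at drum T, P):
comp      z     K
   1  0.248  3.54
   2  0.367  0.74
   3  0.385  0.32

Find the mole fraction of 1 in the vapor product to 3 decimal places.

Rachford–Rice: g(V/F) = Σ zᵢ(Kᵢ−1)/(1+V/F(Kᵢ−1)) = 0.
Feasibility: ΣzᵢKᵢ = 1.273, Σzᵢ/Kᵢ = 1.769 — both > 1, two phases present.
Newton iteration, V/F⁰ = 0.4:
  V/F = 0.400: g = -0.1537, g' = -0.760 → V/F = 0.198
  V/F = 0.198: g = 0.0160, g' = -0.974 → V/F = 0.214
  V/F = 0.214: g = 0.0003, g' = -0.942 → V/F = 0.215
Converged at V/F = 0.215.
Compositions from xᵢ = zᵢ/(1+V/F(Kᵢ−1)), yᵢ = Kᵢxᵢ:
  1: x = 0.160, y = 0.568
  2: x = 0.389, y = 0.288
  3: x = 0.451, y = 0.144

y_1 = 0.568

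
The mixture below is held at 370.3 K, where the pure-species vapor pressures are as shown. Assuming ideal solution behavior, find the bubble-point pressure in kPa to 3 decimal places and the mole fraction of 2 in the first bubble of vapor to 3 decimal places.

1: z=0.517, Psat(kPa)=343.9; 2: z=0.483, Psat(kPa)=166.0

At the bubble point ψ → 0, so ΣzᵢKᵢ = 1 with Kᵢ = Pᵢˢᵃᵗ/P ⇒ P = ΣzᵢPᵢˢᵃᵗ.
P = 0.517·343.9 + 0.483·166.0 = 257.974 kPa
yᵢ = zᵢPᵢˢᵃᵗ/P ⇒ y_2 = 0.483·166.0/257.974 = 0.311

Pbub = 257.974 kPa, y_2 = 0.311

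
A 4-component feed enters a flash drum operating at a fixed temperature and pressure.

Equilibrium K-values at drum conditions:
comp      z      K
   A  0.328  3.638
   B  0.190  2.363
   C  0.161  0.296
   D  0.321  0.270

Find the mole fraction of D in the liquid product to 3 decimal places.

Newton–Raphson from β = 0.5:
  β = 0.500: g = -0.0168, g' = -1.164 → β = 0.486
Converged at β = 0.486.
Compositions from xᵢ = zᵢ/(1+β(Kᵢ−1)), yᵢ = Kᵢxᵢ:
  A: x = 0.144, y = 0.523
  B: x = 0.114, y = 0.270
  C: x = 0.245, y = 0.072
  D: x = 0.497, y = 0.134

x_D = 0.497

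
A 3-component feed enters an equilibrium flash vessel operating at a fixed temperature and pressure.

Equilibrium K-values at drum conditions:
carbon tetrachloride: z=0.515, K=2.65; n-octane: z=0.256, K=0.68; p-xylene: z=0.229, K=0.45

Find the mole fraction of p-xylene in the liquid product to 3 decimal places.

x_p-xylene = 0.434

Newton iteration, β⁰ = 0.5:
  β = 0.500: g = 0.1944, g' = -0.590 → β = 0.829
  β = 0.829: g = 0.0156, g' = -0.533 → β = 0.859
Converged at β = 0.859.
Compositions from xᵢ = zᵢ/(1+β(Kᵢ−1)), yᵢ = Kᵢxᵢ:
  carbon tetrachloride: x = 0.213, y = 0.565
  n-octane: x = 0.353, y = 0.240
  p-xylene: x = 0.434, y = 0.195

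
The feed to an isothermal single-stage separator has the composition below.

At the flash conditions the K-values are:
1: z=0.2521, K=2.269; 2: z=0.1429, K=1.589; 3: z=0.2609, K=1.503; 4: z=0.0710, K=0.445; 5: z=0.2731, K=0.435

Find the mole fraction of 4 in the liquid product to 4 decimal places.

x_4 = 0.1175

Material balance + equilibrium reduce to Σ zᵢ(Kᵢ−1)/(1+V/F(Kᵢ−1)) = 0.
g(0) = ΣzᵢKᵢ − 1 = 0.3416 and g(1) = 1 − Σzᵢ/Kᵢ = -0.1620, so a root lies in (0, 1).
Iterate (Newton) starting at V/F = 0.44:
  V/F = 0.4400: g = 0.12210, g' = -0.4354 → V/F = 0.7204
  V/F = 0.7204: g = -0.00334, g' = -0.4795 → V/F = 0.7135
Converged at V/F = 0.7135.
Compositions from xᵢ = zᵢ/(1+V/F(Kᵢ−1)), yᵢ = Kᵢxᵢ:
  1: x = 0.1323, y = 0.3002
  2: x = 0.1006, y = 0.1599
  3: x = 0.1920, y = 0.2886
  4: x = 0.1175, y = 0.0523
  5: x = 0.4575, y = 0.1990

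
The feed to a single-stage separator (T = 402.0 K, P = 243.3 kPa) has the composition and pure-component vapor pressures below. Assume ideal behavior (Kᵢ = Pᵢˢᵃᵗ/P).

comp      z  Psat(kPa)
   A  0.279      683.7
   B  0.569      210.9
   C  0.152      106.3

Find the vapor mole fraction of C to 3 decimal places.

y_C = 0.109

Raoult's law: Kᵢ = Pᵢˢᵃᵗ/P = Pᵢˢᵃᵗ/243.3.
  K_A = 683.7/243.3 = 2.81011, K_B = 210.9/243.3 = 0.86683, K_C = 106.3/243.3 = 0.43691
Let ψ = V/F and solve Σ zᵢ(Kᵢ−1)/(1+ψ(Kᵢ−1)) = 0.
Check two-phase: ΣzᵢKᵢ = 1.344 > 1 and Σzᵢ/Kᵢ = 1.104 > 1, so g(0) = 0.344 > 0 and g(1) = -0.104 < 0.
Newton iteration, ψ⁰ = 0.53:
  ψ = 0.530: g = 0.0542, g' = -0.348 → ψ = 0.686
  ψ = 0.686: g = 0.0024, g' = -0.322 → ψ = 0.694
Converged at ψ = 0.694.
Compositions from xᵢ = zᵢ/(1+ψ(Kᵢ−1)), yᵢ = Kᵢxᵢ:
  A: x = 0.124, y = 0.348
  B: x = 0.627, y = 0.543
  C: x = 0.249, y = 0.109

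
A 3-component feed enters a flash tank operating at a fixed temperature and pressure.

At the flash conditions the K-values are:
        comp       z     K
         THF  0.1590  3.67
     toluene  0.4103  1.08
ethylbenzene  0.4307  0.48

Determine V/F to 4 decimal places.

V/F = 0.3047

Material balance + equilibrium reduce to Σ zᵢ(Kᵢ−1)/(1+V/F(Kᵢ−1)) = 0.
g(0) = ΣzᵢKᵢ − 1 = 0.2334 and g(1) = 1 − Σzᵢ/Kᵢ = -0.3205, so a root lies in (0, 1).
Newton–Raphson from V/F = 0.5:
  V/F = 0.5000: g = -0.08928, g' = -0.4230 → V/F = 0.2889
  V/F = 0.2889: g = 0.00817, g' = -0.5250 → V/F = 0.3045
  V/F = 0.3045: g = 0.00010, g' = -0.5117 → V/F = 0.3047
Converged at V/F = 0.3047.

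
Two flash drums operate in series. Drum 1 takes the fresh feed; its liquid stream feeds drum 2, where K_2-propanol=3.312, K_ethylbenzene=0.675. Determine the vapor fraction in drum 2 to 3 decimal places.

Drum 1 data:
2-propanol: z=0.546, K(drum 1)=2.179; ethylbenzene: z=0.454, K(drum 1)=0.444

Drum 1:
Let ψ₁ = V/F and solve Σ zᵢ(Kᵢ−1)/(1+ψ₁(Kᵢ−1)) = 0.
g(0) = ΣzᵢKᵢ − 1 = 0.391 and g(1) = 1 − Σzᵢ/Kᵢ = -0.273, so a root lies in (0, 1).
Binary case is linear: z₁(K₁−1)(1+ψ₁(K₂−1)) + z₂(K₂−1)(1+ψ₁(K₁−1)) = 0
⇒ ψ₁ = [z₁(K₁−1)+z₂(K₂−1)] / [−(K₁−1)(K₂−1)] = 0.3913/0.6555 = 0.597
Drum-1 compositions:
  2-propanol: x = 0.320, y = 0.698
  ethylbenzene: x = 0.680, y = 0.302
Drum-2 feed = drum-1 liquid: z₂ = (0.3205, 0.6795).
Drum 2:
Newton–Raphson from ψ₂ = 0.62:
  ψ₂ = 0.620: g = 0.0279, g' = -0.402 → ψ₂ = 0.689
  ψ₂ = 0.689: g = 0.0010, g' = -0.374 → ψ₂ = 0.692
Converged at ψ₂ = 0.692.
  2-propanol: x = 0.123, y = 0.408
  ethylbenzene: x = 0.877, y = 0.592

V/F (drum 2) = 0.692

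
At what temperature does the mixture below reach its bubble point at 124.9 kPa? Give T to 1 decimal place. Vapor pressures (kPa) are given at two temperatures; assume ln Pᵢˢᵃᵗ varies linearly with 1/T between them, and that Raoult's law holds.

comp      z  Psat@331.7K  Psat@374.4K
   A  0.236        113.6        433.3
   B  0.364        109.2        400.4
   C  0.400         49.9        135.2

T = 343.3 K

Bubble-point temperature: ΣzᵢPᵢˢᵃᵗ(T) = P. Interpolate ln Pᵢˢᵃᵗ = aᵢ + bᵢ/T.
  T = 331.7 K: ΣzᵢPᵢˢᵃᵗ = 86.52 kPa
  T = 374.4 K: ΣzᵢPᵢˢᵃᵗ = 302.08 kPa
  T = 353.0 K: ΣzᵢPᵢˢᵃᵗ = 167.30 kPa
  T = 342.4 K: ΣzᵢPᵢˢᵃᵗ = 121.66 kPa
  T = 347.7 K: ΣzᵢPᵢˢᵃᵗ = 143.00 kPa
  T = 345.0 K: ΣzᵢPᵢˢᵃᵗ = 131.78 kPa
  T = 343.7 K: ΣzᵢPᵢˢᵃᵗ = 126.64 kPa
  T = 343.0 K: ΣzᵢPᵢˢᵃᵗ = 123.94 kPa
  T = 343.4 K: ΣzᵢPᵢˢᵃᵗ = 125.48 kPa
  T = 343.2 K: ΣzᵢPᵢˢᵃᵗ = 124.71 kPa
  T = 343.3 K: ΣzᵢPᵢˢᵃᵗ = 125.09 kPa
Continuing to bisect between 343.2 K and 343.3 K converges to T = 343.3 K.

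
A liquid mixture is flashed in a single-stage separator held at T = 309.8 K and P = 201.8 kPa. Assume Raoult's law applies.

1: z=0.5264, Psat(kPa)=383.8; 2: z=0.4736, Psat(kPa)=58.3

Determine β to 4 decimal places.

Raoult's law: Kᵢ = Pᵢˢᵃᵗ/P = Pᵢˢᵃᵗ/201.8.
  K_1 = 383.8/201.8 = 1.901883, K_2 = 58.3/201.8 = 0.288900
Binary case is linear: z₁(K₁−1)(1+β(K₂−1)) + z₂(K₂−1)(1+β(K₁−1)) = 0
⇒ β = [z₁(K₁−1)+z₂(K₂−1)] / [−(K₁−1)(K₂−1)] = 0.13797/0.64133 = 0.2151

β = 0.2151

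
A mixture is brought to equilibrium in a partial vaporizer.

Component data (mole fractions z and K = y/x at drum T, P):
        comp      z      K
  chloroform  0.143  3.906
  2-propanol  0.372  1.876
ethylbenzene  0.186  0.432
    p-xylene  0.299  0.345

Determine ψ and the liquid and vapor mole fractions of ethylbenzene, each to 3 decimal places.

Material balance + equilibrium reduce to Σ zᵢ(Kᵢ−1)/(1+ψ(Kᵢ−1)) = 0.
g(0) = ΣzᵢKᵢ − 1 = 0.440 and g(1) = 1 − Σzᵢ/Kᵢ = -0.532, so a root lies in (0, 1).
Newton iteration, ψ⁰ = 0.36:
  ψ = 0.360: g = 0.0618, g' = -0.768 → ψ = 0.440
  ψ = 0.440: g = 0.0013, g' = -0.741 → ψ = 0.442
Converged at ψ = 0.442.
Compositions from xᵢ = zᵢ/(1+ψ(Kᵢ−1)), yᵢ = Kᵢxᵢ:
  chloroform: x = 0.063, y = 0.244
  2-propanol: x = 0.268, y = 0.503
  ethylbenzene: x = 0.248, y = 0.107
  p-xylene: x = 0.421, y = 0.145

ψ = 0.442, x_ethylbenzene = 0.248, y_ethylbenzene = 0.107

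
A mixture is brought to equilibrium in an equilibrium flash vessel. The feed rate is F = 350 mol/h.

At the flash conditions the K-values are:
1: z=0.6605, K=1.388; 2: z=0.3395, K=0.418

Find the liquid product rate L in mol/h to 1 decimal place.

Rachford–Rice: g(β) = Σ zᵢ(Kᵢ−1)/(1+β(Kᵢ−1)) = 0.
Feasibility: ΣzᵢKᵢ = 1.0587, Σzᵢ/Kᵢ = 1.2881 — both > 1, two phases present.
Newton–Raphson from β = 0.5:
  β = 0.5000: g = -0.06405, g' = -0.2985 → β = 0.2854
  β = 0.2854: g = -0.00623, g' = -0.2460 → β = 0.2601
  β = 0.2601: g = -0.00005, g' = -0.2417 → β = 0.2599
Converged at β = 0.2599.
Then V = β·F = 0.2599·350 = 91.0 mol/h and L = F − V = 259.0 mol/h.

L = 259.0 mol/h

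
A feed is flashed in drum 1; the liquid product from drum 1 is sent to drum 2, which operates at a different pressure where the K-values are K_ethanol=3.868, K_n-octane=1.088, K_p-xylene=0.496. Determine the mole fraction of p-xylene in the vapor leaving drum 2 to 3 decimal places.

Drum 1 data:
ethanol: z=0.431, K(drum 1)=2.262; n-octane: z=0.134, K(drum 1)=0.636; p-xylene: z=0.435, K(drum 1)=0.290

y_p-xylene (drum 2) = 0.365

Drum 1:
Rachford–Rice: g(ψ₁) = Σ zᵢ(Kᵢ−1)/(1+ψ₁(Kᵢ−1)) = 0.
Feasibility: ΣzᵢKᵢ = 1.186, Σzᵢ/Kᵢ = 1.901 — both > 1, two phases present.
Newton iteration, ψ₁⁰ = 0.48:
  ψ₁ = 0.480: g = -0.1889, g' = -0.797 → ψ₁ = 0.243
  ψ₁ = 0.243: g = -0.0105, g' = -0.744 → ψ₁ = 0.229
Converged at ψ₁ = 0.229.
Drum-1 compositions:
  ethanol: x = 0.334, y = 0.756
  n-octane: x = 0.146, y = 0.093
  p-xylene: x = 0.519, y = 0.151
Drum-2 feed = drum-1 liquid: z₂ = (0.3344, 0.1462, 0.5194).
Drum 2:
Let ψ₂ = V/F and solve Σ zᵢ(Kᵢ−1)/(1+ψ₂(Kᵢ−1)) = 0.
Feasibility: ΣzᵢKᵢ = 1.710, Σzᵢ/Kᵢ = 1.268 — both > 1, two phases present.
Newton–Raphson from ψ₂ = 0.39:
  ψ₂ = 0.390: g = 0.1393, g' = -0.818 → ψ₂ = 0.560
  ψ₂ = 0.560: g = 0.0154, g' = -0.662 → ψ₂ = 0.583
  ψ₂ = 0.583: g = 0.0001, g' = -0.651 → ψ₂ = 0.584
Converged at ψ₂ = 0.584.
  ethanol: x = 0.125, y = 0.484
  n-octane: x = 0.139, y = 0.151
  p-xylene: x = 0.736, y = 0.365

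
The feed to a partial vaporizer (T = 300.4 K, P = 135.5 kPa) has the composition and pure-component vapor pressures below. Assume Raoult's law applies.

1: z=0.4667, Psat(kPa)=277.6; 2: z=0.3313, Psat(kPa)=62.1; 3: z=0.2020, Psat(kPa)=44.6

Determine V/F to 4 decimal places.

V/F = 0.2799

Raoult's law: Kᵢ = Pᵢˢᵃᵗ/P = Pᵢˢᵃᵗ/135.5.
  K_1 = 277.6/135.5 = 2.048708, K_2 = 62.1/135.5 = 0.458303, K_3 = 44.6/135.5 = 0.329151
Newton iteration, V/F⁰ = 0.37:
  V/F = 0.3700: g = -0.05209, g' = -0.5793 → V/F = 0.2801
  V/F = 0.2801: g = -0.00011, g' = -0.5796 → V/F = 0.2799
Converged at V/F = 0.2799.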